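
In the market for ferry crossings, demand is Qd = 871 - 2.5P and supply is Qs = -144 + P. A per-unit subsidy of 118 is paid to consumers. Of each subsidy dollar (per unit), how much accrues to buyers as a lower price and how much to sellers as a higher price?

Buyers gain 236/7 per unit; sellers gain 590/7 per unit

Pre-subsidy: 871 - 2.5P = -144 + P gives P* = 290, Q* = 146.
With the rebate, buyers effectively pay Pb = Ps − 118, where Ps is the price sellers receive.
Demand in terms of Ps becomes Qd = 871 − 2.5(Ps − 118) = 1166 - 2.5Ps. Setting this equal to supply: 1166 - 2.5Ps = -144 + Ps, so Ps = 2620/7.
Buyers pay Pb = 2620/7 − 118 = 1794/7; Q' = -144 + 1·(2620/7) = 1612/7.
Buyers' price falls by P* − Pb = 290 − 1794/7 = 236/7; sellers' price rises by Ps − P* = 2620/7 − 290 = 590/7.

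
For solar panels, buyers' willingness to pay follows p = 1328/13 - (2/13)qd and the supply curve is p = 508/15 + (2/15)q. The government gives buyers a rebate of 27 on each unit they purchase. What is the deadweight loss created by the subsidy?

Deadweight loss = 142155/112

Pre-subsidy: 1328/13 - (2/13)q = 508/15 + (2/15)q gives q* = 3329/14 and p* = 459/7.
With the rebate, buyers effectively pay pb = ps − 27, where ps is the price sellers receive.
On the curves, pb = 1328/13 - (2/13)q and ps = 508/15 + (2/15)q; the wedge ps − pb = 27 gives 508/15 + (2/15)q − (1328/13 - (2/13)q) = 27, so q' = 18581/56.
Then pb = 1328/13 − (2/13)·(18581/56) = 1431/28 and ps = 508/15 + (2/15)·(18581/56) = 2187/28.
The subsidy expands output by 18581/56 − 3329/14 = 5265/56 past the efficient level; on those units the gap between marginal cost and willingness to pay runs from 0 up to 27.
DWL = ½ × 27 × 5265/56 = 142155/112.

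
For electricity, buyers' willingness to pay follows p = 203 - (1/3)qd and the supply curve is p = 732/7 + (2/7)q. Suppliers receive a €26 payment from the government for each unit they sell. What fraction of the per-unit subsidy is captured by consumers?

Pre-subsidy: 203 - (1/3)q = 732/7 + (2/7)q gives q* = 159 and p* = 150.
With the subsidy, sellers receive ps = pb + 26 for each unit, where pb is the price buyers pay.
On the curves, pb = 203 - (1/3)q and ps = 732/7 + (2/7)q; the wedge ps − pb = 26 gives 732/7 + (2/7)q − (203 - (1/3)q) = 26, so q' = 201.
Then pb = 203 − (1/3)·201 = 136 and ps = 732/7 + (2/7)·201 = 162.
Buyers' price falls by p* − pb = 150 − 136 = 14; sellers' price rises by ps − p* = 162 − 150 = 12.
So consumers capture 14/26 = 7/13 of each unit of subsidy.

Consumer share = 7/13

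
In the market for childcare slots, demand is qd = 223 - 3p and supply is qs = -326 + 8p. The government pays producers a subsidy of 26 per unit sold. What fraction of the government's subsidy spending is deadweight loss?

Pre-subsidy: 223 - 3p = -326 + 8p gives p* = 549/11, q* = 806/11.
With the subsidy, sellers receive ps = pb + 26 for each unit, where pb is the price buyers pay.
Supply in terms of pb becomes qs = -326 + 8(pb + 26) = -118 + 8pb. Setting this equal to demand: 223 - 3pb = -118 + 8pb, so pb = 31.
Sellers receive ps = 31 + 26 = 57; q' = 223 − 3·31 = 130.
ΔCS = ½(806/11 + 130)(549/11 − 31) = 232544/121; ΔPS = ½(806/11 + 130)(57 − 549/11) = 87204/121.
Government spending = 26 × 130 = 3380.
DWL = ½ × 26 × (130 − 806/11) = 8112/11; fraction = (8112/11) / 3380 = 12/55.

DWL / government spending = 12/55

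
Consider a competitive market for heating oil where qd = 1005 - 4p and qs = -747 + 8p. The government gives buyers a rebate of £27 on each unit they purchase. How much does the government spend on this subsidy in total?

Government cost = £13311

Pre-subsidy: 1005 - 4p = -747 + 8p gives p* = 146, q* = 421.
With the rebate, buyers effectively pay pb = ps − 27, where ps is the price sellers receive.
Demand in terms of ps becomes qd = 1005 − 4(ps − 27) = 1113 - 4ps. Setting this equal to supply: 1113 - 4ps = -747 + 8ps, so ps = 155.
Buyers pay pb = 155 − 27 = 128; q' = -747 + 8·155 = 493.
Government outlay = subsidy × quantity = 27 × 493 = 13311.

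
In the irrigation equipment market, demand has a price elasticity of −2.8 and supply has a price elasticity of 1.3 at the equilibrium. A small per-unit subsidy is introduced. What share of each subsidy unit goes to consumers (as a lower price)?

Consumer share = 13/41

For a small subsidy around the equilibrium, the benefit split depends on the relative slopes, which at a point are proportional to the elasticities.
Buyer share = εs/(εs + |εd|) = 1.3/(1.3 + 2.8) = 13/41; seller share = |εd|/(εs + |εd|) = 28/41.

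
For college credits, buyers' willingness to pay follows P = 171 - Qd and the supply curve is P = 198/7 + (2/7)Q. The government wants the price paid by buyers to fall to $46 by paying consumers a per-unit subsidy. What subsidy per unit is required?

Required subsidy s = $18 per unit

At a buyer price of 46, quantity demanded is 171 − 1·46 = 125.
Sellers supply 125 only when they receive Ps = 198/7 + (2/7)·125 = 64.
s = Ps − Pb = 64 − 46 = 18.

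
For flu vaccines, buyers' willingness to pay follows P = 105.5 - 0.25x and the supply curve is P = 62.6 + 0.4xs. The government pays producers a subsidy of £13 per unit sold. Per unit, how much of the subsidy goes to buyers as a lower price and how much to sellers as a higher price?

Pre-subsidy: 105.5 - 0.25x = 62.6 + 0.4x gives x* = 66 and P* = 89.
With the subsidy, sellers receive Ps = Pb + 13 for each unit, where Pb is the price buyers pay.
On the curves, Pb = 105.5 - 0.25x and Ps = 62.6 + 0.4x; the wedge Ps − Pb = 13 gives 62.6 + 0.4x − (105.5 - 0.25x) = 13, so x' = 86.
Then Pb = 105.5 − 0.25·86 = 84 and Ps = 62.6 + 0.4·86 = 97.
Buyers' price falls by P* − Pb = 89 − 84 = 5; sellers' price rises by Ps − P* = 97 − 89 = 8.

Buyers gain £5 per unit; sellers gain £8 per unit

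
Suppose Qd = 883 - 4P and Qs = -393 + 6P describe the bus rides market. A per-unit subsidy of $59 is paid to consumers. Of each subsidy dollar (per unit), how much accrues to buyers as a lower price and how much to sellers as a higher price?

Buyers gain $35.4 per unit; sellers gain $23.6 per unit

Pre-subsidy: 883 - 4P = -393 + 6P gives P* = 127.6, Q* = 372.6.
With the rebate, buyers effectively pay Pb = Ps − 59, where Ps is the price sellers receive.
Demand in terms of Ps becomes Qd = 883 − 4(Ps − 59) = 1119 - 4Ps. Setting this equal to supply: 1119 - 4Ps = -393 + 6Ps, so Ps = 151.2.
Buyers pay Pb = 151.2 − 59 = 92.2; Q' = -393 + 6·151.2 = 514.2.
Buyers' price falls by P* − Pb = 127.6 − 92.2 = 35.4; sellers' price rises by Ps − P* = 151.2 − 127.6 = 23.6.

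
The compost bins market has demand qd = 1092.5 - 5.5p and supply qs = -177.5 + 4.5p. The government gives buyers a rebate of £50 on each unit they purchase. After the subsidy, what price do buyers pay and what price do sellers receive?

Buyers pay £104.5; sellers receive £154.5

Pre-subsidy: 1092.5 - 5.5p = -177.5 + 4.5p gives p* = 127, q* = 394.
With the rebate, buyers effectively pay pb = ps − 50, where ps is the price sellers receive.
Demand in terms of ps becomes qd = 1092.5 − 5.5(ps − 50) = 1367.5 - 5.5ps. Setting this equal to supply: 1367.5 - 5.5ps = -177.5 + 4.5ps, so ps = 154.5.
Buyers pay pb = 154.5 − 50 = 104.5; q' = -177.5 + 4.5·154.5 = 517.75.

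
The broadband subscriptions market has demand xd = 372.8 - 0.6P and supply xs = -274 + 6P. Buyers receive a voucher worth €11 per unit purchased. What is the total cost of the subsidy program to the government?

Pre-subsidy: 372.8 - 0.6P = -274 + 6P gives P* = 98, x* = 314.
With the rebate, buyers effectively pay Pb = Ps − 11, where Ps is the price sellers receive.
Demand in terms of Ps becomes xd = 372.8 − 0.6(Ps − 11) = 379.4 - 0.6Ps. Setting this equal to supply: 379.4 - 0.6Ps = -274 + 6Ps, so Ps = 99.
Buyers pay Pb = 99 − 11 = 88; x' = -274 + 6·99 = 320.
Government outlay = subsidy × quantity = 11 × 320 = 3520.

Government cost = €3520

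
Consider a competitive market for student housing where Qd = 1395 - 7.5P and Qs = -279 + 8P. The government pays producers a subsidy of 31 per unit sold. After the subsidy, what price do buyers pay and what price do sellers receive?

Buyers pay 92; sellers receive 123

Pre-subsidy: 1395 - 7.5P = -279 + 8P gives P* = 108, Q* = 585.
With the subsidy, sellers receive Ps = Pb + 31 for each unit, where Pb is the price buyers pay.
Supply in terms of Pb becomes Qs = -279 + 8(Pb + 31) = -31 + 8Pb. Setting this equal to demand: 1395 - 7.5Pb = -31 + 8Pb, so Pb = 92.
Sellers receive Ps = 92 + 31 = 123; Q' = 1395 − 7.5·92 = 705.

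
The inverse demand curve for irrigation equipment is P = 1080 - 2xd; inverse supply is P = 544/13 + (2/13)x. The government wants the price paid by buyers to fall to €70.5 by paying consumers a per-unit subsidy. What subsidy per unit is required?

Required subsidy s = €49 per unit

At a buyer price of 70.5, quantity demanded is 540 − 0.5·70.5 = 504.75.
Sellers supply 504.75 only when they receive Ps = 544/13 + (2/13)·504.75 = 119.5.
s = Ps − Pb = 119.5 − 70.5 = 49.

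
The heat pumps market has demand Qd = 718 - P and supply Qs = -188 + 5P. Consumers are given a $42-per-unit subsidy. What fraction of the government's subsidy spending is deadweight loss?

Pre-subsidy: 718 - P = -188 + 5P gives P* = 151, Q* = 567.
With the rebate, buyers effectively pay Pb = Ps − 42, where Ps is the price sellers receive.
Demand in terms of Ps becomes Qd = 718 − 1(Ps − 42) = 760 - Ps. Setting this equal to supply: 760 - Ps = -188 + 5Ps, so Ps = 158.
Buyers pay Pb = 158 − 42 = 116; Q' = -188 + 5·158 = 602.
ΔCS = ½(567 + 602)(151 − 116) = 20457.5; ΔPS = ½(567 + 602)(158 − 151) = 4091.5.
Government spending = 42 × 602 = 25284.
DWL = ½ × 42 × (602 − 567) = 735; fraction = 735 / 25284 = 5/172.

DWL / government spending = 5/172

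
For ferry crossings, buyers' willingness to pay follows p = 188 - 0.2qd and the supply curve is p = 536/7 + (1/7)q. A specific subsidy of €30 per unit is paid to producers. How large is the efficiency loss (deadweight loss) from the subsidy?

Deadweight loss = €1312.5

Pre-subsidy: 188 - 0.2q = 536/7 + (1/7)q gives q* = 325 and p* = 123.
With the subsidy, sellers receive ps = pb + 30 for each unit, where pb is the price buyers pay.
On the curves, pb = 188 - 0.2q and ps = 536/7 + (1/7)q; the wedge ps − pb = 30 gives 536/7 + (1/7)q − (188 - 0.2q) = 30, so q' = 412.5.
Then pb = 188 − 0.2·412.5 = 105.5 and ps = 536/7 + (1/7)·412.5 = 135.5.
The subsidy expands output by 412.5 − 325 = 87.5 past the efficient level; on those units the gap between marginal cost and willingness to pay runs from 0 up to 30.
DWL = ½ × 30 × 87.5 = 1312.5.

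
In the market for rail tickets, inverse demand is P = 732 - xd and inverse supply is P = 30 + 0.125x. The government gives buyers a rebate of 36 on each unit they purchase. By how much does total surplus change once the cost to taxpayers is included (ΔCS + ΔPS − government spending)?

Net change in total surplus = -576

Pre-subsidy: 732 - x = 30 + 0.125x gives x* = 624 and P* = 108.
With the rebate, buyers effectively pay Pb = Ps − 36, where Ps is the price sellers receive.
On the curves, Pb = 732 - x and Ps = 30 + 0.125x; the wedge Ps − Pb = 36 gives 30 + 0.125x − (732 - x) = 36, so x' = 656.
Then Pb = 732 − 1·656 = 76 and Ps = 30 + 0.125·656 = 112.
ΔCS = ½(624 + 656)(108 − 76) = 20480; ΔPS = ½(624 + 656)(112 − 108) = 2560.
Government spending = 36 × 656 = 23616.
Net change = 20480 + 2560 − 23616 = -576. The loss equals the DWL triangle ½·36·32.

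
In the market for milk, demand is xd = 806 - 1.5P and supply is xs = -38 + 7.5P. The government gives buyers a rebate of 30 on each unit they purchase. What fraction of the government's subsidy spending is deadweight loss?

Pre-subsidy: 806 - 1.5P = -38 + 7.5P gives P* = 844/9, x* = 1996/3.
With the rebate, buyers effectively pay Pb = Ps − 30, where Ps is the price sellers receive.
Demand in terms of Ps becomes xd = 806 − 1.5(Ps − 30) = 851 - 1.5Ps. Setting this equal to supply: 851 - 1.5Ps = -38 + 7.5Ps, so Ps = 889/9.
Buyers pay Pb = 889/9 − 30 = 619/9; x' = -38 + 7.5·(889/9) = 4217/6.
ΔCS = ½(1996/3 + 4217/6)(844/9 − 619/9) = 205225/12; ΔPS = ½(1996/3 + 4217/6)(889/9 − 844/9) = 41045/12.
Government spending = 30 × 4217/6 = 21085.
DWL = ½ × 30 × (4217/6 − 1996/3) = 562.5; fraction = 562.5 / 21085 = 225/8434.

DWL / government spending = 225/8434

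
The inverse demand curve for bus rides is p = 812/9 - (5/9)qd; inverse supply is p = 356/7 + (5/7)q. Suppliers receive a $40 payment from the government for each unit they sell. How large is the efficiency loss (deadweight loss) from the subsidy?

Deadweight loss = $630

Pre-subsidy: 812/9 - (5/9)q = 356/7 + (5/7)q gives q* = 31 and p* = 73.
With the subsidy, sellers receive ps = pb + 40 for each unit, where pb is the price buyers pay.
On the curves, pb = 812/9 - (5/9)q and ps = 356/7 + (5/7)q; the wedge ps − pb = 40 gives 356/7 + (5/7)q − (812/9 - (5/9)q) = 40, so q' = 62.5.
Then pb = 812/9 − (5/9)·62.5 = 55.5 and ps = 356/7 + (5/7)·62.5 = 95.5.
The subsidy expands output by 62.5 − 31 = 31.5 past the efficient level; on those units the gap between marginal cost and willingness to pay runs from 0 up to 40.
DWL = ½ × 40 × 31.5 = 630.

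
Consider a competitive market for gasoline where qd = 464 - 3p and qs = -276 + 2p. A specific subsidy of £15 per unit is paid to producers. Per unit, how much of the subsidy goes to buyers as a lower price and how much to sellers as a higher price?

Pre-subsidy: 464 - 3p = -276 + 2p gives p* = 148, q* = 20.
With the subsidy, sellers receive ps = pb + 15 for each unit, where pb is the price buyers pay.
Supply in terms of pb becomes qs = -276 + 2(pb + 15) = -246 + 2pb. Setting this equal to demand: 464 - 3pb = -246 + 2pb, so pb = 142.
Sellers receive ps = 142 + 15 = 157; q' = 464 − 3·142 = 38.
Buyers' price falls by p* − pb = 148 − 142 = 6; sellers' price rises by ps − p* = 157 − 148 = 9.

Buyers gain £6 per unit; sellers gain £9 per unit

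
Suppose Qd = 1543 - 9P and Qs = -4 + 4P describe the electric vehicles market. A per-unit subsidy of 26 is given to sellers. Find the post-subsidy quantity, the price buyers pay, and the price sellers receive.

Pre-subsidy: 1543 - 9P = -4 + 4P gives P* = 119, Q* = 472.
With the subsidy, sellers receive Ps = Pb + 26 for each unit, where Pb is the price buyers pay.
Supply in terms of Pb becomes Qs = -4 + 4(Pb + 26) = 100 + 4Pb. Setting this equal to demand: 1543 - 9Pb = 100 + 4Pb, so Pb = 111.
Sellers receive Ps = 111 + 26 = 137; Q' = 1543 − 9·111 = 544.

Q' = 544; buyers pay 111; sellers receive 137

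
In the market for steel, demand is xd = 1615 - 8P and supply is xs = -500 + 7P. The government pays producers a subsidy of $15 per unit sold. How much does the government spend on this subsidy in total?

Pre-subsidy: 1615 - 8P = -500 + 7P gives P* = 141, x* = 487.
With the subsidy, sellers receive Ps = Pb + 15 for each unit, where Pb is the price buyers pay.
Supply in terms of Pb becomes xs = -500 + 7(Pb + 15) = -395 + 7Pb. Setting this equal to demand: 1615 - 8Pb = -395 + 7Pb, so Pb = 134.
Sellers receive Ps = 134 + 15 = 149; x' = 1615 − 8·134 = 543.
Government outlay = subsidy × quantity = 15 × 543 = 8145.

Government cost = $8145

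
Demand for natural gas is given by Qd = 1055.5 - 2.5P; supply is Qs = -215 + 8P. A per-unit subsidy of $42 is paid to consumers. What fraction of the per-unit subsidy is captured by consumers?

Consumer share = 16/21

Pre-subsidy: 1055.5 - 2.5P = -215 + 8P gives P* = 121, Q* = 753.
With the rebate, buyers effectively pay Pb = Ps − 42, where Ps is the price sellers receive.
Demand in terms of Ps becomes Qd = 1055.5 − 2.5(Ps − 42) = 1160.5 - 2.5Ps. Setting this equal to supply: 1160.5 - 2.5Ps = -215 + 8Ps, so Ps = 131.
Buyers pay Pb = 131 − 42 = 89; Q' = -215 + 8·131 = 833.
Buyers' price falls by P* − Pb = 121 − 89 = 32; sellers' price rises by Ps − P* = 131 − 121 = 10.
So consumers capture 32/42 = 16/21 of each unit of subsidy.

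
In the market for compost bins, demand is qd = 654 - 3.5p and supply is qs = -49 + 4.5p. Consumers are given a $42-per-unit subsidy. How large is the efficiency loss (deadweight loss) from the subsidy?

Pre-subsidy: 654 - 3.5p = -49 + 4.5p gives p* = 87.875, q* = 346.4375.
With the rebate, buyers effectively pay pb = ps − 42, where ps is the price sellers receive.
Demand in terms of ps becomes qd = 654 − 3.5(ps − 42) = 801 - 3.5ps. Setting this equal to supply: 801 - 3.5ps = -49 + 4.5ps, so ps = 106.25.
Buyers pay pb = 106.25 − 42 = 64.25; q' = -49 + 4.5·106.25 = 429.125.
The subsidy expands output by 429.125 − 346.4375 = 82.6875 past the efficient level; on those units the gap between marginal cost and willingness to pay runs from 0 up to 42.
DWL = ½ × 42 × 82.6875 = 1736.4375.

Deadweight loss = $1736.4375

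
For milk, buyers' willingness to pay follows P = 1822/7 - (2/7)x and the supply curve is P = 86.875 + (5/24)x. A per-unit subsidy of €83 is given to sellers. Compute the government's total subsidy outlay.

Pre-subsidy: 1822/7 - (2/7)x = 86.875 + (5/24)x gives x* = 351 and P* = 160.
With the subsidy, sellers receive Ps = Pb + 83 for each unit, where Pb is the price buyers pay.
On the curves, Pb = 1822/7 - (2/7)x and Ps = 86.875 + (5/24)x; the wedge Ps − Pb = 83 gives 86.875 + (5/24)x − (1822/7 - (2/7)x) = 83, so x' = 519.
Then Pb = 1822/7 − (2/7)·519 = 112 and Ps = 86.875 + (5/24)·519 = 195.
Government outlay = subsidy × quantity = 83 × 519 = 43077.

Government cost = €43077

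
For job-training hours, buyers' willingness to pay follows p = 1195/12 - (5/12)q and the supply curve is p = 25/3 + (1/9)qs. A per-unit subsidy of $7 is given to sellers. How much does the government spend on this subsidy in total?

Pre-subsidy: 1195/12 - (5/12)q = 25/3 + (1/9)q gives q* = 3285/19 and p* = 1570/57.
With the subsidy, sellers receive ps = pb + 7 for each unit, where pb is the price buyers pay.
On the curves, pb = 1195/12 - (5/12)q and ps = 25/3 + (1/9)q; the wedge ps − pb = 7 gives 25/3 + (1/9)q − (1195/12 - (5/12)q) = 7, so q' = 3537/19.
Then pb = 1195/12 − (5/12)·(3537/19) = 1255/57 and ps = 25/3 + (1/9)·(3537/19) = 1654/57.
Government outlay = subsidy × quantity = 7 × 3537/19 = 24759/19.

Government cost = 24759/19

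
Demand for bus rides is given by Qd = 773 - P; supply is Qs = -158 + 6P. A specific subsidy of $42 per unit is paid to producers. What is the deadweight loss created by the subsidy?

Deadweight loss = $756

Pre-subsidy: 773 - P = -158 + 6P gives P* = 133, Q* = 640.
With the subsidy, sellers receive Ps = Pb + 42 for each unit, where Pb is the price buyers pay.
Supply in terms of Pb becomes Qs = -158 + 6(Pb + 42) = 94 + 6Pb. Setting this equal to demand: 773 - Pb = 94 + 6Pb, so Pb = 97.
Sellers receive Ps = 97 + 42 = 139; Q' = 773 − 1·97 = 676.
The subsidy expands output by 676 − 640 = 36 past the efficient level; on those units the gap between marginal cost and willingness to pay runs from 0 up to 42.
DWL = ½ × 42 × 36 = 756.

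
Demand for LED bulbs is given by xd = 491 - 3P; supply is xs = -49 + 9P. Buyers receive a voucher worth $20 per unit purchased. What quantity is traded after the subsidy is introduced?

Pre-subsidy: 491 - 3P = -49 + 9P gives P* = 45, x* = 356.
With the rebate, buyers effectively pay Pb = Ps − 20, where Ps is the price sellers receive.
Demand in terms of Ps becomes xd = 491 − 3(Ps − 20) = 551 - 3Ps. Setting this equal to supply: 551 - 3Ps = -49 + 9Ps, so Ps = 50.
Buyers pay Pb = 50 − 20 = 30; x' = -49 + 9·50 = 401.

x' = 401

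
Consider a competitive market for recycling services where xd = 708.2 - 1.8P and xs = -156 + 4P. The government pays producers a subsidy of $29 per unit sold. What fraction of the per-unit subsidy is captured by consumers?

Consumer share = 20/29

Pre-subsidy: 708.2 - 1.8P = -156 + 4P gives P* = 149, x* = 440.
With the subsidy, sellers receive Ps = Pb + 29 for each unit, where Pb is the price buyers pay.
Supply in terms of Pb becomes xs = -156 + 4(Pb + 29) = -40 + 4Pb. Setting this equal to demand: 708.2 - 1.8Pb = -40 + 4Pb, so Pb = 129.
Sellers receive Ps = 129 + 29 = 158; x' = 708.2 − 1.8·129 = 476.
Buyers' price falls by P* − Pb = 149 − 129 = 20; sellers' price rises by Ps − P* = 158 − 149 = 9.
So consumers capture 20/29 = 20/29 of each unit of subsidy.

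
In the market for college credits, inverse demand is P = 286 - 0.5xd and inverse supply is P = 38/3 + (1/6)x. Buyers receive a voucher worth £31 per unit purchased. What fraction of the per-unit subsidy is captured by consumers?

Pre-subsidy: 286 - 0.5x = 38/3 + (1/6)x gives x* = 410 and P* = 81.
With the rebate, buyers effectively pay Pb = Ps − 31, where Ps is the price sellers receive.
On the curves, Pb = 286 - 0.5x and Ps = 38/3 + (1/6)x; the wedge Ps − Pb = 31 gives 38/3 + (1/6)x − (286 - 0.5x) = 31, so x' = 456.5.
Then Pb = 286 − 0.5·456.5 = 57.75 and Ps = 38/3 + (1/6)·456.5 = 88.75.
Buyers' price falls by P* − Pb = 81 − 57.75 = 23.25; sellers' price rises by Ps − P* = 88.75 − 81 = 7.75.
So consumers capture 23.25/31 = 0.75 of each unit of subsidy.

Consumer share = 0.75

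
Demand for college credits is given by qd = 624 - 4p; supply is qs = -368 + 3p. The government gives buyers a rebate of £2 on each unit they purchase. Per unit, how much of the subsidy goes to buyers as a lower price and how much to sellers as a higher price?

Pre-subsidy: 624 - 4p = -368 + 3p gives p* = 992/7, q* = 400/7.
With the rebate, buyers effectively pay pb = ps − 2, where ps is the price sellers receive.
Demand in terms of ps becomes qd = 624 − 4(ps − 2) = 632 - 4ps. Setting this equal to supply: 632 - 4ps = -368 + 3ps, so ps = 1000/7.
Buyers pay pb = 1000/7 − 2 = 986/7; q' = -368 + 3·(1000/7) = 424/7.
Buyers' price falls by p* − pb = 992/7 − 986/7 = 6/7; sellers' price rises by ps − p* = 1000/7 − 992/7 = 8/7.

Buyers gain 6/7 per unit; sellers gain 8/7 per unit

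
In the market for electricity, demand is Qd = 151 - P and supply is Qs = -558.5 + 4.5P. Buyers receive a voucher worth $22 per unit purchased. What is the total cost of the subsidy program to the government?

Government cost = $880

Pre-subsidy: 151 - P = -558.5 + 4.5P gives P* = 129, Q* = 22.
With the rebate, buyers effectively pay Pb = Ps − 22, where Ps is the price sellers receive.
Demand in terms of Ps becomes Qd = 151 − 1(Ps − 22) = 173 - Ps. Setting this equal to supply: 173 - Ps = -558.5 + 4.5Ps, so Ps = 133.
Buyers pay Pb = 133 − 22 = 111; Q' = -558.5 + 4.5·133 = 40.
Government outlay = subsidy × quantity = 22 × 40 = 880.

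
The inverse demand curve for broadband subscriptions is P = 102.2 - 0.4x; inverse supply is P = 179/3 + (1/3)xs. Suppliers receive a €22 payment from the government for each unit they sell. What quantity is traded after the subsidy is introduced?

x' = 88

Pre-subsidy: 102.2 - 0.4x = 179/3 + (1/3)x gives x* = 58 and P* = 79.
With the subsidy, sellers receive Ps = Pb + 22 for each unit, where Pb is the price buyers pay.
On the curves, Pb = 102.2 - 0.4x and Ps = 179/3 + (1/3)x; the wedge Ps − Pb = 22 gives 179/3 + (1/3)x − (102.2 - 0.4x) = 22, so x' = 88.
Then Pb = 102.2 − 0.4·88 = 67 and Ps = 179/3 + (1/3)·88 = 89.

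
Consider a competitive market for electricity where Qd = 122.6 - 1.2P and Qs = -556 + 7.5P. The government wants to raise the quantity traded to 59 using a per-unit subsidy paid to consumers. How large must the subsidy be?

Required subsidy s = 29 per unit

At Q = 59, invert demand for the buyer price: Pb = (122.6 − 59)/1.2 = 53; invert supply for the seller price: Ps = (59 − (-556))/7.5 = 82.
The subsidy must fill the gap: s = Ps − Pb = 82 − 53 = 29.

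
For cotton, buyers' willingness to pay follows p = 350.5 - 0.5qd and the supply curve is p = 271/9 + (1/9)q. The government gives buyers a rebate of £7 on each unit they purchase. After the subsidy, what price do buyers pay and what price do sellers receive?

Buyers pay 909/11; sellers receive 986/11

Pre-subsidy: 350.5 - 0.5q = 271/9 + (1/9)q gives q* = 5767/11 and p* = 972/11.
With the rebate, buyers effectively pay pb = ps − 7, where ps is the price sellers receive.
On the curves, pb = 350.5 - 0.5q and ps = 271/9 + (1/9)q; the wedge ps − pb = 7 gives 271/9 + (1/9)q − (350.5 - 0.5q) = 7, so q' = 5893/11.
Then pb = 350.5 − 0.5·(5893/11) = 909/11 and ps = 271/9 + (1/9)·(5893/11) = 986/11.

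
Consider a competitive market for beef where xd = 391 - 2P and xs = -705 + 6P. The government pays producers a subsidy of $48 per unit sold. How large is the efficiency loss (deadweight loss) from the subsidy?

Deadweight loss = $1728

Pre-subsidy: 391 - 2P = -705 + 6P gives P* = 137, x* = 117.
With the subsidy, sellers receive Ps = Pb + 48 for each unit, where Pb is the price buyers pay.
Supply in terms of Pb becomes xs = -705 + 6(Pb + 48) = -417 + 6Pb. Setting this equal to demand: 391 - 2Pb = -417 + 6Pb, so Pb = 101.
Sellers receive Ps = 101 + 48 = 149; x' = 391 − 2·101 = 189.
The subsidy expands output by 189 − 117 = 72 past the efficient level; on those units the gap between marginal cost and willingness to pay runs from 0 up to 48.
DWL = ½ × 48 × 72 = 1728.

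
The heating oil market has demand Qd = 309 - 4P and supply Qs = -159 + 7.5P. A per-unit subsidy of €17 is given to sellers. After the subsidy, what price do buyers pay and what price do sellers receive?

Buyers pay 681/23; sellers receive 1072/23

Pre-subsidy: 309 - 4P = -159 + 7.5P gives P* = 936/23, Q* = 3363/23.
With the subsidy, sellers receive Ps = Pb + 17 for each unit, where Pb is the price buyers pay.
Supply in terms of Pb becomes Qs = -159 + 7.5(Pb + 17) = -31.5 + 7.5Pb. Setting this equal to demand: 309 - 4Pb = -31.5 + 7.5Pb, so Pb = 681/23.
Sellers receive Ps = 681/23 + 17 = 1072/23; Q' = 309 − 4·(681/23) = 4383/23.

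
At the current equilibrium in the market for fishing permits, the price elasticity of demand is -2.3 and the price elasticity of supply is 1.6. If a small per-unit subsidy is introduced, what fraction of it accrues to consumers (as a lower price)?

For a small subsidy around the equilibrium, the benefit split depends on the relative slopes, which at a point are proportional to the elasticities.
Buyer share = εs/(εs + |εd|) = 1.6/(1.6 + 2.3) = 16/39; seller share = |εd|/(εs + |εd|) = 23/39.

Consumer share = 16/39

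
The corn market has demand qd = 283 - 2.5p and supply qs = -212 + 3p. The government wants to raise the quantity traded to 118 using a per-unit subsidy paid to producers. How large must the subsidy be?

Required subsidy s = 44 per unit

At q = 118, invert demand for the buyer price: pb = (283 − 118)/2.5 = 66; invert supply for the seller price: ps = (118 − (-212))/3 = 110.
The subsidy must fill the gap: s = ps − pb = 110 − 66 = 44.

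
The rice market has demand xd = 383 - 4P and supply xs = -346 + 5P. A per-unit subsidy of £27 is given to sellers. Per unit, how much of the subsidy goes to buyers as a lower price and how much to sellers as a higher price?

Buyers gain £15 per unit; sellers gain £12 per unit

Pre-subsidy: 383 - 4P = -346 + 5P gives P* = 81, x* = 59.
With the subsidy, sellers receive Ps = Pb + 27 for each unit, where Pb is the price buyers pay.
Supply in terms of Pb becomes xs = -346 + 5(Pb + 27) = -211 + 5Pb. Setting this equal to demand: 383 - 4Pb = -211 + 5Pb, so Pb = 66.
Sellers receive Ps = 66 + 27 = 93; x' = 383 − 4·66 = 119.
Buyers' price falls by P* − Pb = 81 − 66 = 15; sellers' price rises by Ps − P* = 93 − 81 = 12.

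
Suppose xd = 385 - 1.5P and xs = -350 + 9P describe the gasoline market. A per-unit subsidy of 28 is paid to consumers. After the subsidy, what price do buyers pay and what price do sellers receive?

Buyers pay 46; sellers receive 74

Pre-subsidy: 385 - 1.5P = -350 + 9P gives P* = 70, x* = 280.
With the rebate, buyers effectively pay Pb = Ps − 28, where Ps is the price sellers receive.
Demand in terms of Ps becomes xd = 385 − 1.5(Ps − 28) = 427 - 1.5Ps. Setting this equal to supply: 427 - 1.5Ps = -350 + 9Ps, so Ps = 74.
Buyers pay Pb = 74 − 28 = 46; x' = -350 + 9·74 = 316.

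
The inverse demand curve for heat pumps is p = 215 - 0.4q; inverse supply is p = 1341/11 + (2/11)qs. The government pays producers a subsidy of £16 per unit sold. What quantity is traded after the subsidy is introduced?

q' = 187.5

Pre-subsidy: 215 - 0.4q = 1341/11 + (2/11)q gives q* = 160 and p* = 151.
With the subsidy, sellers receive ps = pb + 16 for each unit, where pb is the price buyers pay.
On the curves, pb = 215 - 0.4q and ps = 1341/11 + (2/11)q; the wedge ps − pb = 16 gives 1341/11 + (2/11)q − (215 - 0.4q) = 16, so q' = 187.5.
Then pb = 215 − 0.4·187.5 = 140 and ps = 1341/11 + (2/11)·187.5 = 156.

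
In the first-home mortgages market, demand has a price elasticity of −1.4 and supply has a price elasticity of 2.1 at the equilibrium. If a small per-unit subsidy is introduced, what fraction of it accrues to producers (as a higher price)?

For a small subsidy around the equilibrium, the benefit split depends on the relative slopes, which at a point are proportional to the elasticities.
Buyer share = εs/(εs + |εd|) = 2.1/(2.1 + 1.4) = 0.6; seller share = |εd|/(εs + |εd|) = 0.4.
So producers capture 0.4 of the subsidy.

Producer share = 0.4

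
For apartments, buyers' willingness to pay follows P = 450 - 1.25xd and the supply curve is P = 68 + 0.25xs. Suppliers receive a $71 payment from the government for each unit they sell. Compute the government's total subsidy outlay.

Pre-subsidy: 450 - 1.25x = 68 + 0.25x gives x* = 764/3 and P* = 395/3.
With the subsidy, sellers receive Ps = Pb + 71 for each unit, where Pb is the price buyers pay.
On the curves, Pb = 450 - 1.25x and Ps = 68 + 0.25x; the wedge Ps − Pb = 71 gives 68 + 0.25x − (450 - 1.25x) = 71, so x' = 302.
Then Pb = 450 − 1.25·302 = 72.5 and Ps = 68 + 0.25·302 = 143.5.
Government outlay = subsidy × quantity = 71 × 302 = 21442.

Government cost = $21442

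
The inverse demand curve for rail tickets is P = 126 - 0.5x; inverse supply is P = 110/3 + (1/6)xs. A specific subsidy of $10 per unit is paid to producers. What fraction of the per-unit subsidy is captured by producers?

Pre-subsidy: 126 - 0.5x = 110/3 + (1/6)x gives x* = 134 and P* = 59.
With the subsidy, sellers receive Ps = Pb + 10 for each unit, where Pb is the price buyers pay.
On the curves, Pb = 126 - 0.5x and Ps = 110/3 + (1/6)x; the wedge Ps − Pb = 10 gives 110/3 + (1/6)x − (126 - 0.5x) = 10, so x' = 149.
Then Pb = 126 − 0.5·149 = 51.5 and Ps = 110/3 + (1/6)·149 = 61.5.
Buyers' price falls by P* − Pb = 59 − 51.5 = 7.5; sellers' price rises by Ps − P* = 61.5 − 59 = 2.5.
So producers capture 2.5/10 = 0.25 of each unit of subsidy.

Producer share = 0.25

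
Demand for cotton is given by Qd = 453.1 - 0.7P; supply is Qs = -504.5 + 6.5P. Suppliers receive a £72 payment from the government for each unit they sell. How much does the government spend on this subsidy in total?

Pre-subsidy: 453.1 - 0.7P = -504.5 + 6.5P gives P* = 133, Q* = 360.
With the subsidy, sellers receive Ps = Pb + 72 for each unit, where Pb is the price buyers pay.
Supply in terms of Pb becomes Qs = -504.5 + 6.5(Pb + 72) = -36.5 + 6.5Pb. Setting this equal to demand: 453.1 - 0.7Pb = -36.5 + 6.5Pb, so Pb = 68.
Sellers receive Ps = 68 + 72 = 140; Q' = 453.1 − 0.7·68 = 405.5.
Government outlay = subsidy × quantity = 72 × 405.5 = 29196.

Government cost = £29196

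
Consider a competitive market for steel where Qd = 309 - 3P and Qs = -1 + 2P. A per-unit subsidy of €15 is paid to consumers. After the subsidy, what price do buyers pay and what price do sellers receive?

Pre-subsidy: 309 - 3P = -1 + 2P gives P* = 62, Q* = 123.
With the rebate, buyers effectively pay Pb = Ps − 15, where Ps is the price sellers receive.
Demand in terms of Ps becomes Qd = 309 − 3(Ps − 15) = 354 - 3Ps. Setting this equal to supply: 354 - 3Ps = -1 + 2Ps, so Ps = 71.
Buyers pay Pb = 71 − 15 = 56; Q' = -1 + 2·71 = 141.

Buyers pay €56; sellers receive €71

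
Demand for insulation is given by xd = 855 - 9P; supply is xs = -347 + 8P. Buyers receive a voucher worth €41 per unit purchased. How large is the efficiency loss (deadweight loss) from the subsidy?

Deadweight loss = 60516/17

Pre-subsidy: 855 - 9P = -347 + 8P gives P* = 1202/17, x* = 3717/17.
With the rebate, buyers effectively pay Pb = Ps − 41, where Ps is the price sellers receive.
Demand in terms of Ps becomes xd = 855 − 9(Ps − 41) = 1224 - 9Ps. Setting this equal to supply: 1224 - 9Ps = -347 + 8Ps, so Ps = 1571/17.
Buyers pay Pb = 1571/17 − 41 = 874/17; x' = -347 + 8·(1571/17) = 6669/17.
The subsidy expands output by 6669/17 − 3717/17 = 2952/17 past the efficient level; on those units the gap between marginal cost and willingness to pay runs from 0 up to 41.
DWL = ½ × 41 × 2952/17 = 60516/17.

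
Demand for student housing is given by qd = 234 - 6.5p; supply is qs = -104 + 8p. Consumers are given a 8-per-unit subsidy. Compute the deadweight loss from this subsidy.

Deadweight loss = 3328/29

Pre-subsidy: 234 - 6.5p = -104 + 8p gives p* = 676/29, q* = 2392/29.
With the rebate, buyers effectively pay pb = ps − 8, where ps is the price sellers receive.
Demand in terms of ps becomes qd = 234 − 6.5(ps − 8) = 286 - 6.5ps. Setting this equal to supply: 286 - 6.5ps = -104 + 8ps, so ps = 780/29.
Buyers pay pb = 780/29 − 8 = 548/29; q' = -104 + 8·(780/29) = 3224/29.
The subsidy expands output by 3224/29 − 2392/29 = 832/29 past the efficient level; on those units the gap between marginal cost and willingness to pay runs from 0 up to 8.
DWL = ½ × 8 × 832/29 = 3328/29.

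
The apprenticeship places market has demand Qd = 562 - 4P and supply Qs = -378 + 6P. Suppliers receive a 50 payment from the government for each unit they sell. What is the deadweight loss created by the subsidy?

Pre-subsidy: 562 - 4P = -378 + 6P gives P* = 94, Q* = 186.
With the subsidy, sellers receive Ps = Pb + 50 for each unit, where Pb is the price buyers pay.
Supply in terms of Pb becomes Qs = -378 + 6(Pb + 50) = -78 + 6Pb. Setting this equal to demand: 562 - 4Pb = -78 + 6Pb, so Pb = 64.
Sellers receive Ps = 64 + 50 = 114; Q' = 562 − 4·64 = 306.
The subsidy expands output by 306 − 186 = 120 past the efficient level; on those units the gap between marginal cost and willingness to pay runs from 0 up to 50.
DWL = ½ × 50 × 120 = 3000.

Deadweight loss = 3000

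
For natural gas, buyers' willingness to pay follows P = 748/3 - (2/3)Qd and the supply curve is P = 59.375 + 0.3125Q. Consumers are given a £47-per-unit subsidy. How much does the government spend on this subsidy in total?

Government cost = £11374

Pre-subsidy: 748/3 - (2/3)Q = 59.375 + 0.3125Q gives Q* = 194 and P* = 120.
With the rebate, buyers effectively pay Pb = Ps − 47, where Ps is the price sellers receive.
On the curves, Pb = 748/3 - (2/3)Q and Ps = 59.375 + 0.3125Q; the wedge Ps − Pb = 47 gives 59.375 + 0.3125Q − (748/3 - (2/3)Q) = 47, so Q' = 242.
Then Pb = 748/3 − (2/3)·242 = 88 and Ps = 59.375 + 0.3125·242 = 135.
Government outlay = subsidy × quantity = 47 × 242 = 11374.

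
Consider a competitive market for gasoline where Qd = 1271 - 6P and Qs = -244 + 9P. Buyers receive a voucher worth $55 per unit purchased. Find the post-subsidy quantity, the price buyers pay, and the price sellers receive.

Q' = 863; buyers pay $68; sellers receive $123

Pre-subsidy: 1271 - 6P = -244 + 9P gives P* = 101, Q* = 665.
With the rebate, buyers effectively pay Pb = Ps − 55, where Ps is the price sellers receive.
Demand in terms of Ps becomes Qd = 1271 − 6(Ps − 55) = 1601 - 6Ps. Setting this equal to supply: 1601 - 6Ps = -244 + 9Ps, so Ps = 123.
Buyers pay Pb = 123 − 55 = 68; Q' = -244 + 9·123 = 863.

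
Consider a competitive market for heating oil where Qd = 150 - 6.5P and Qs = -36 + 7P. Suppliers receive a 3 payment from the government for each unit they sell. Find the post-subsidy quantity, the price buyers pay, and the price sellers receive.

Q' = 635/9; buyers pay 110/9; sellers receive 137/9

Pre-subsidy: 150 - 6.5P = -36 + 7P gives P* = 124/9, Q* = 544/9.
With the subsidy, sellers receive Ps = Pb + 3 for each unit, where Pb is the price buyers pay.
Supply in terms of Pb becomes Qs = -36 + 7(Pb + 3) = -15 + 7Pb. Setting this equal to demand: 150 - 6.5Pb = -15 + 7Pb, so Pb = 110/9.
Sellers receive Ps = 110/9 + 3 = 137/9; Q' = 150 − 6.5·(110/9) = 635/9.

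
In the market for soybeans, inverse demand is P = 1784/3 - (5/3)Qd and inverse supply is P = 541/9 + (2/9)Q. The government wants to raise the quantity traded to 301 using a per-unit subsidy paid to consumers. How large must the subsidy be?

Required subsidy s = 34 per unit

At Q = 301, from the demand curve buyers pay Pb = 1784/3 − (5/3)·301 = 93; from the supply curve sellers need Ps = 541/9 + (2/9)·301 = 127.
The subsidy must fill the gap: s = Ps − Pb = 127 − 93 = 34.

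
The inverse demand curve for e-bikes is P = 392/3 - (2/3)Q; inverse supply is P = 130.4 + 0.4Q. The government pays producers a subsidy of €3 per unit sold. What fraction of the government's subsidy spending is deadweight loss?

Pre-subsidy: 392/3 - (2/3)Q = 130.4 + 0.4Q gives Q* = 0.25 and P* = 130.5.
With the subsidy, sellers receive Ps = Pb + 3 for each unit, where Pb is the price buyers pay.
On the curves, Pb = 392/3 - (2/3)Q and Ps = 130.4 + 0.4Q; the wedge Ps − Pb = 3 gives 130.4 + 0.4Q − (392/3 - (2/3)Q) = 3, so Q' = 3.0625.
Then Pb = 392/3 − (2/3)·3.0625 = 128.625 and Ps = 130.4 + 0.4·3.0625 = 131.625.
ΔCS = ½(0.25 + 3.0625)(130.5 − 128.625) = 3.10546875; ΔPS = ½(0.25 + 3.0625)(131.625 − 130.5) = 1.86328125.
Government spending = 3 × 3.0625 = 9.1875.
DWL = ½ × 3 × (3.0625 − 0.25) = 4.21875; fraction = 4.21875 / 9.1875 = 45/98.

DWL / government spending = 45/98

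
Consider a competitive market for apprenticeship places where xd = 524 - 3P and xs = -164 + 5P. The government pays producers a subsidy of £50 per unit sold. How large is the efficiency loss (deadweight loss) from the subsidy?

Pre-subsidy: 524 - 3P = -164 + 5P gives P* = 86, x* = 266.
With the subsidy, sellers receive Ps = Pb + 50 for each unit, where Pb is the price buyers pay.
Supply in terms of Pb becomes xs = -164 + 5(Pb + 50) = 86 + 5Pb. Setting this equal to demand: 524 - 3Pb = 86 + 5Pb, so Pb = 54.75.
Sellers receive Ps = 54.75 + 50 = 104.75; x' = 524 − 3·54.75 = 359.75.
The subsidy expands output by 359.75 − 266 = 93.75 past the efficient level; on those units the gap between marginal cost and willingness to pay runs from 0 up to 50.
DWL = ½ × 50 × 93.75 = 2343.75.

Deadweight loss = £2343.75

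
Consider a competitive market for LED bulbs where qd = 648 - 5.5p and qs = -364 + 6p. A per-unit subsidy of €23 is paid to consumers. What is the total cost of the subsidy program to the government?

Pre-subsidy: 648 - 5.5p = -364 + 6p gives p* = 88, q* = 164.
With the rebate, buyers effectively pay pb = ps − 23, where ps is the price sellers receive.
Demand in terms of ps becomes qd = 648 − 5.5(ps − 23) = 774.5 - 5.5ps. Setting this equal to supply: 774.5 - 5.5ps = -364 + 6ps, so ps = 99.
Buyers pay pb = 99 − 23 = 76; q' = -364 + 6·99 = 230.
Government outlay = subsidy × quantity = 23 × 230 = 5290.

Government cost = €5290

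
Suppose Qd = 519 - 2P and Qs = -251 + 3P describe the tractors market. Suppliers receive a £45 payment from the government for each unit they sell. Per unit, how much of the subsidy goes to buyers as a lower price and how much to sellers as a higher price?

Buyers gain £27 per unit; sellers gain £18 per unit

Pre-subsidy: 519 - 2P = -251 + 3P gives P* = 154, Q* = 211.
With the subsidy, sellers receive Ps = Pb + 45 for each unit, where Pb is the price buyers pay.
Supply in terms of Pb becomes Qs = -251 + 3(Pb + 45) = -116 + 3Pb. Setting this equal to demand: 519 - 2Pb = -116 + 3Pb, so Pb = 127.
Sellers receive Ps = 127 + 45 = 172; Q' = 519 − 2·127 = 265.
Buyers' price falls by P* − Pb = 154 − 127 = 27; sellers' price rises by Ps − P* = 172 − 154 = 18.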